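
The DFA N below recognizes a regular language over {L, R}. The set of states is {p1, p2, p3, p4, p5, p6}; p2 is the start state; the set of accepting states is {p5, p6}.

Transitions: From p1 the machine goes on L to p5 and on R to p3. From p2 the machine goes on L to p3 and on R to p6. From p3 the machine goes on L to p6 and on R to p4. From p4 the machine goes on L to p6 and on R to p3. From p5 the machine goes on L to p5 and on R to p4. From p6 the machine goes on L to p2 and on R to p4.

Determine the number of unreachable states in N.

2

Starting at p2 and following transitions, the reachable set is {p2, p3, p4, p6}. That leaves p1, p5 unreachable — 2 in total.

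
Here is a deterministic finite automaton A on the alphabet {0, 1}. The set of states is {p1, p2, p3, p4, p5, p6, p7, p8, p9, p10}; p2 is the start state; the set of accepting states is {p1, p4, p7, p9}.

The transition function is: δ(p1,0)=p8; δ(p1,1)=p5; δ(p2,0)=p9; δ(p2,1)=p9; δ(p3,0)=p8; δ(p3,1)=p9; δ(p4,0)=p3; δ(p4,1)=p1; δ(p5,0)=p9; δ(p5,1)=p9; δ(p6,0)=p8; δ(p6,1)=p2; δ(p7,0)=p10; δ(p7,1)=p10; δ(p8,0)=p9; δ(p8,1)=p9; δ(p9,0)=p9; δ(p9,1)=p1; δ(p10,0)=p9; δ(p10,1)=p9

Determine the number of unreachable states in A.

Starting at p2 and following transitions, the reachable set is {p1, p2, p5, p8, p9}. That leaves p3, p4, p6, p7, p10 unreachable — 5 in total.

5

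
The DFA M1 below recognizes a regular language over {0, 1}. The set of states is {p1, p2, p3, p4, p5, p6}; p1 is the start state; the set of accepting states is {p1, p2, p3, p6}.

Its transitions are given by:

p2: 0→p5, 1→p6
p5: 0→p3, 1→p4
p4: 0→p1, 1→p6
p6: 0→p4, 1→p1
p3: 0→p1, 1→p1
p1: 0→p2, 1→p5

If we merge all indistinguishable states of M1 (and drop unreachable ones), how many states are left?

Every state is reachable, so we keep all 6.
Start with accepting vs non-accepting: {p1,p2,p3,p6} | {p4,p5}.
Split {p1,p2,p3,p6} by δ(·,0) → {p1,p3} and {p2,p6}.
Refine {p1,p3} on symbol 0: members go to different blocks, giving {p1} and {p3}.
Split {p4,p5} by δ(·,0) → {p4} and {p5}.
Refine {p2,p6} on symbol 0: members go to different blocks, giving {p2} and {p6}.
Stable partition: {p1} | {p4} | {p2} | {p3} | {p5} | {p6} — 6 equivalence classes.

6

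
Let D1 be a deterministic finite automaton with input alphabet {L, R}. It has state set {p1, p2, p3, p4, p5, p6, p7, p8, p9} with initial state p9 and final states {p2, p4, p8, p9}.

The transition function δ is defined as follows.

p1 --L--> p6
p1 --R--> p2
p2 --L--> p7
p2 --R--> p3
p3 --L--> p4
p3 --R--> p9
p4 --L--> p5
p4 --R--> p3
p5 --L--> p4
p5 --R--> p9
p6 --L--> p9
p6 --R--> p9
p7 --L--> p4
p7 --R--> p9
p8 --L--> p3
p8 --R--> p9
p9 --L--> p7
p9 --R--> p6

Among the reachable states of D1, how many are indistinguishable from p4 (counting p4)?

States {p1,p2,p8} cannot be reached from the start state, so discard them.
P0 = {p4,p9} | {p3,p5,p6,p7}.
The partition is now stable with 2 blocks: {p4,p9} | {p3,p5,p6,p7}.
The equivalence class containing p4 is {p4,p9}, of size 2.

2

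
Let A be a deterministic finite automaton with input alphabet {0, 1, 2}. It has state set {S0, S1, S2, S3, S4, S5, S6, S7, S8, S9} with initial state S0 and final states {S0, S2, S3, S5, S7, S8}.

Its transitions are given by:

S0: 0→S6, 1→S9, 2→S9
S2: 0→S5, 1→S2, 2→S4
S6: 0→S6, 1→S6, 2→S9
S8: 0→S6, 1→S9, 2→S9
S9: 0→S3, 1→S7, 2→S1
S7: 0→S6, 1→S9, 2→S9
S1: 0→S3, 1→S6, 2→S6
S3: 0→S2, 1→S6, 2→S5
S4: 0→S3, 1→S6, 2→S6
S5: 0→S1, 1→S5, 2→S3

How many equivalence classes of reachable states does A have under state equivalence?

7

Reachable states from the start: {S0,S1,S2,S3,S4,S5,S6,S7,S9}. Unreachable: {S8} — drop them.
Initial partition by acceptance: {S0,S2,S3,S5,S7} | {S1,S4,S6,S9}.
Refine {S0,S2,S3,S5,S7} on symbol 0: members go to different blocks, giving {S0,S5,S7} and {S2,S3}.
Refine {S0,S5,S7} on symbol 1: members go to different blocks, giving {S0,S7} and {S5}.
On input 0, block {S1,S4,S6,S9} splits into {S1,S4,S9} and {S6}.
Split {S1,S4,S9} by δ(·,1) → {S1,S4} and {S9}.
Refine {S2,S3} on symbol 0: members go to different blocks, giving {S2} and {S3}.
The partition is now stable with 7 blocks: {S0,S7} | {S1,S4} | {S2} | {S5} | {S6} | {S9} | {S3}.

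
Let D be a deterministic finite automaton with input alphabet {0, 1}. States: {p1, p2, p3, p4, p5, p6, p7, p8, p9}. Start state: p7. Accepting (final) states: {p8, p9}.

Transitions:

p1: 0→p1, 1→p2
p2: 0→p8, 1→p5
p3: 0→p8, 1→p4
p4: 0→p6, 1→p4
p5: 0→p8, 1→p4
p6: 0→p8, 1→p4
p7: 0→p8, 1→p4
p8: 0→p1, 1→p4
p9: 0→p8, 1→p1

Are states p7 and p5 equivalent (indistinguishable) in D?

First remove the unreachable states {p3,p9}; 7 states remain.
Initial partition by acceptance: {p8} | {p1,p2,p4,p5,p6,p7}.
Refine {p1,p2,p4,p5,p6,p7} on symbol 0: members go to different blocks, giving {p2,p5,p6,p7} and {p1,p4}.
Refine {p2,p5,p6,p7} on symbol 1: members go to different blocks, giving {p5,p6,p7} and {p2}.
On input 0, block {p1,p4} splits into {p1} and {p4}.
The partition is now stable with 5 blocks: {p8} | {p5,p6,p7} | {p1} | {p2} | {p4}.
p7 and p5 lie in the same block of the stable partition, so they are equivalent — no string distinguishes them.

Yes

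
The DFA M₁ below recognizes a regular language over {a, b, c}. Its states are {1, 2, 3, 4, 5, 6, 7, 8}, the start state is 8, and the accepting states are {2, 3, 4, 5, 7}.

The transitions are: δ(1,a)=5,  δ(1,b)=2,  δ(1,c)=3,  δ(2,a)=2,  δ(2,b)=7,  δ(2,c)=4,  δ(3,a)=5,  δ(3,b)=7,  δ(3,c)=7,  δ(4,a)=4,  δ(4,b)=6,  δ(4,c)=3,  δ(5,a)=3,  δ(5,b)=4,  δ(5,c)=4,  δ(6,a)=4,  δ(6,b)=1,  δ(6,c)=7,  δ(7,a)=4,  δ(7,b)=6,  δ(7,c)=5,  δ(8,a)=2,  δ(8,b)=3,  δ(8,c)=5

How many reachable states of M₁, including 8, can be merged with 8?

Start with accepting vs non-accepting: {2,3,4,5,7} | {1,6,8}.
Refine {2,3,4,5,7} on symbol b: members go to different blocks, giving {2,3,5} and {4,7}.
Split {1,6,8} by δ(·,a) → {1,8} and {6}.
Stable partition: {2,3,5} | {1,8} | {4,7} | {6} — 4 equivalence classes.
State 8 belongs to the block {1,8}, which has 2 states.

2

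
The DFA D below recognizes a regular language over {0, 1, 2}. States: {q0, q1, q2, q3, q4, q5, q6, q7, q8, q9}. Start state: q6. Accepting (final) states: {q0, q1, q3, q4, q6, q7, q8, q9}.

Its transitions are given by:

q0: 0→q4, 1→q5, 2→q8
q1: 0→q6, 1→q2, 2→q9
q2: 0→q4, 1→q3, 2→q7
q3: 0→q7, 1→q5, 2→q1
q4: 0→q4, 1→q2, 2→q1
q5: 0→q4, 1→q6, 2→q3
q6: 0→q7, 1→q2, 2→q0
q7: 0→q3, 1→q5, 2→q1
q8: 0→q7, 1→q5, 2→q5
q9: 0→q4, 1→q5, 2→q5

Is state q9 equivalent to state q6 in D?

No

Every state is reachable, so we keep all 10.
Initial partition by acceptance: {q0,q1,q3,q4,q6,q7,q8,q9} | {q2,q5}.
Split {q0,q1,q3,q4,q6,q7,q8,q9} by δ(·,2) → {q0,q1,q3,q4,q6,q7} and {q8,q9}.
On input 2, block {q0,q1,q3,q4,q6,q7} splits into {q3,q4,q6,q7} and {q0,q1}.
Stable partition: {q3,q4,q6,q7} | {q2,q5} | {q8,q9} | {q0,q1} — 4 equivalence classes.
q9 and q6 end up in different blocks, so they are distinguishable. For instance, the string '2' is accepted from only q6.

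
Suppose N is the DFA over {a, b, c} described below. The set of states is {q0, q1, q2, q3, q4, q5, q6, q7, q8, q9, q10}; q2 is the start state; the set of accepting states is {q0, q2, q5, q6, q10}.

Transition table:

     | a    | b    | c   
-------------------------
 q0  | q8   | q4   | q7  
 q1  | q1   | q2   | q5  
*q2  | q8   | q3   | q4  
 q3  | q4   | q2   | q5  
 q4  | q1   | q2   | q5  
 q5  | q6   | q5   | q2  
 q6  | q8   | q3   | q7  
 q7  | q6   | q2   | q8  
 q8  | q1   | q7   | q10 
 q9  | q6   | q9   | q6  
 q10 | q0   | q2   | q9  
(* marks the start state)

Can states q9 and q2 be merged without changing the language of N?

Initial partition by acceptance: {q0,q2,q5,q6,q10} | {q1,q3,q4,q7,q8,q9}.
On input a, block {q0,q2,q5,q6,q10} splits into {q0,q2,q6} and {q5,q10}.
On input a, block {q1,q3,q4,q7,q8,q9} splits into {q1,q3,q4,q8} and {q7,q9}.
Refine {q0,q2,q6} on symbol c: members go to different blocks, giving {q0,q6} and {q2}.
On input b, block {q1,q3,q4,q8} splits into {q1,q3,q4} and {q8}.
On input b, block {q5,q10} splits into {q5} and {q10}.
On input b, block {q7,q9} splits into {q7} and {q9}.
The partition is now stable with 8 blocks: {q0,q6} | {q1,q3,q4} | {q5} | {q7} | {q2} | {q8} | {q10} | {q9}.
q9 and q2 end up in different blocks, so they are distinguishable. For instance, the string 'ε' is accepted from only q2.

No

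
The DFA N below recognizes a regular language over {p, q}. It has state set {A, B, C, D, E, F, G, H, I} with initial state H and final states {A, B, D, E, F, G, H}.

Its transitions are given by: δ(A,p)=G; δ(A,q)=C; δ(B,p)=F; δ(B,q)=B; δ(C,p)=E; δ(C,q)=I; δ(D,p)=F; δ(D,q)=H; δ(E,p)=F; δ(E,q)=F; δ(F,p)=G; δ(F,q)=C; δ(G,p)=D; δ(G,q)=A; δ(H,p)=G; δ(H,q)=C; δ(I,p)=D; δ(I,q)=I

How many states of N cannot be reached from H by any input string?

1

No path from H leads to B; the other 8 states are all reachable.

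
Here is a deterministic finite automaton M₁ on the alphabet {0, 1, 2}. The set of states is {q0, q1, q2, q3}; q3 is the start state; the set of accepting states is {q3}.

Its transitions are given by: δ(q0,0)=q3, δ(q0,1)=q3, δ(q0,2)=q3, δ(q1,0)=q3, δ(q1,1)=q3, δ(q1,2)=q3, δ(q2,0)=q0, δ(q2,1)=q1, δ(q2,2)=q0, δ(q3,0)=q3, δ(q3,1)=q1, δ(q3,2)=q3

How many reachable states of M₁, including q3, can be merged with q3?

1

First remove the unreachable states {q0,q2}; 2 states remain.
Initial partition by acceptance: {q3} | {q1}.
Stable partition: {q3} | {q1} — 2 equivalence classes.
State q3 belongs to the block {q3}, which has 1 states.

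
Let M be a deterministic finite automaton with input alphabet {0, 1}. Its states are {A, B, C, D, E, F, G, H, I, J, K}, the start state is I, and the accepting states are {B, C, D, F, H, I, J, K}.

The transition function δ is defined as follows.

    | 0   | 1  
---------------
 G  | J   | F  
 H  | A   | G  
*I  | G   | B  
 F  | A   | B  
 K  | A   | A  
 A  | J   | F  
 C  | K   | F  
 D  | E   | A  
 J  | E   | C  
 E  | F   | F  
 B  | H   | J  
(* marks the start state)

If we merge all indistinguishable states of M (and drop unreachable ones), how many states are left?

4

First remove the unreachable states {D}; 10 states remain.
P0 = {B,C,F,H,I,J,K} | {A,E,G}.
Refine {B,C,F,H,I,J,K} on symbol 0: members go to different blocks, giving {F,H,I,J,K} and {B,C}.
Refine {F,H,I,J,K} on symbol 1: members go to different blocks, giving {F,I,J} and {H,K}.
No further refinement is possible. Final partition (4 blocks): {F,I,J} | {A,E,G} | {B,C} | {H,K}.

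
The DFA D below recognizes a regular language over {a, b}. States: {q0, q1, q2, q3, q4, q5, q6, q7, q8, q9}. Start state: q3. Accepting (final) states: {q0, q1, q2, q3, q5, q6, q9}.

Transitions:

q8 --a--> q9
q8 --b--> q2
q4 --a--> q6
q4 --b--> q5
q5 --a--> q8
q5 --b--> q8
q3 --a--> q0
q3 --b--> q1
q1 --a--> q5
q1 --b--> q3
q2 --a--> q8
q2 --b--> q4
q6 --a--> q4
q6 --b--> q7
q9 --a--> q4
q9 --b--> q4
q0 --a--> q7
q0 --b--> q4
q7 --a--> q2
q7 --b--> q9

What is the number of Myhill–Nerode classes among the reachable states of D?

3

Initial partition by acceptance: {q0,q1,q2,q3,q5,q6,q9} | {q4,q7,q8}.
On input a, block {q0,q1,q2,q3,q5,q6,q9} splits into {q0,q2,q5,q6,q9} and {q1,q3}.
The partition is now stable with 3 blocks: {q0,q2,q5,q6,q9} | {q4,q7,q8} | {q1,q3}.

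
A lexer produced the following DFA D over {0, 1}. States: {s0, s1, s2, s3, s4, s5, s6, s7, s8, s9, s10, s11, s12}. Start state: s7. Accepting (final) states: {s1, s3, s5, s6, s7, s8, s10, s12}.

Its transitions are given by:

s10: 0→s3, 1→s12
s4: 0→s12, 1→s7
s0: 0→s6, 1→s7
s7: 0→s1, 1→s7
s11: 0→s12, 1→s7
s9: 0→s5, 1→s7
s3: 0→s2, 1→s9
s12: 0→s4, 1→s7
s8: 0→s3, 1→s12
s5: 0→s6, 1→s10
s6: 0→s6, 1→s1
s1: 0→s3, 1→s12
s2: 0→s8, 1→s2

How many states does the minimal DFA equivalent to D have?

8

First remove the unreachable states {s0,s11}; 11 states remain.
P0 = {s1,s3,s5,s6,s7,s8,s10,s12} | {s2,s4,s9}.
On input 0, block {s1,s3,s5,s6,s7,s8,s10,s12} splits into {s1,s5,s6,s7,s8,s10} and {s3,s12}.
Refine {s1,s5,s6,s7,s8,s10} on symbol 0: members go to different blocks, giving {s1,s8,s10} and {s5,s6,s7}.
Split {s2,s4,s9} by δ(·,0) → {s2} and {s4} and {s9}.
Split {s3,s12} by δ(·,0) → {s3} and {s12}.
Refine {s5,s6,s7} on symbol 0: members go to different blocks, giving {s5,s6} and {s7}.
No further refinement is possible. Final partition (8 blocks): {s1,s8,s10} | {s2} | {s3} | {s5,s6} | {s4} | {s9} | {s12} | {s7}.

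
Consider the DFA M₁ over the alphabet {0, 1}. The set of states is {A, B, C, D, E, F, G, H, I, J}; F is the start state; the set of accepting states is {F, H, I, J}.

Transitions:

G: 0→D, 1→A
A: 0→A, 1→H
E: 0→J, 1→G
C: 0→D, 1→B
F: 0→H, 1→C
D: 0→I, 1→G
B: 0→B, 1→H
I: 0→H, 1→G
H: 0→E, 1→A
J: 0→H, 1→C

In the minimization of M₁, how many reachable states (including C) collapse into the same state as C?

2

Start with accepting vs non-accepting: {F,H,I,J} | {A,B,C,D,E,G}.
On input 0, block {F,H,I,J} splits into {F,I,J} and {H}.
Refine {A,B,C,D,E,G} on symbol 0: members go to different blocks, giving {A,B,C,G} and {D,E}.
Split {A,B,C,G} by δ(·,0) → {A,B} and {C,G}.
Stable partition: {F,I,J} | {A,B} | {H} | {D,E} | {C,G} — 5 equivalence classes.
The equivalence class containing C is {C,G}, of size 2.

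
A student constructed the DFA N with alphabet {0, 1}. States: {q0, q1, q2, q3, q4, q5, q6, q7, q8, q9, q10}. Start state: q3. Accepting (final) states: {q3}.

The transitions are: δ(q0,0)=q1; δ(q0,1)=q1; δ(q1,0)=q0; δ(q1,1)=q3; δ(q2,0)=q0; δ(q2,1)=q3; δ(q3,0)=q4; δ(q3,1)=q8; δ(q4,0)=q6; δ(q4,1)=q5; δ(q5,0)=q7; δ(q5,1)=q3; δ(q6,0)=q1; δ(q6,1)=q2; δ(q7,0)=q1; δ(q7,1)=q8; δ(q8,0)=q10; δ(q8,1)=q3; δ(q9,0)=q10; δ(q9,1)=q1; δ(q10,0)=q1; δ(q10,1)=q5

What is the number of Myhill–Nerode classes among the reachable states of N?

4

States {q9} cannot be reached from the start state, so discard them.
Initial partition by acceptance: {q3} | {q0,q1,q2,q4,q5,q6,q7,q8,q10}.
On input 1, block {q0,q1,q2,q4,q5,q6,q7,q8,q10} splits into {q0,q4,q6,q7,q10} and {q1,q2,q5,q8}.
Refine {q0,q4,q6,q7,q10} on symbol 0: members go to different blocks, giving {q0,q6,q7,q10} and {q4}.
No further refinement is possible. Final partition (4 blocks): {q3} | {q0,q6,q7,q10} | {q1,q2,q5,q8} | {q4}.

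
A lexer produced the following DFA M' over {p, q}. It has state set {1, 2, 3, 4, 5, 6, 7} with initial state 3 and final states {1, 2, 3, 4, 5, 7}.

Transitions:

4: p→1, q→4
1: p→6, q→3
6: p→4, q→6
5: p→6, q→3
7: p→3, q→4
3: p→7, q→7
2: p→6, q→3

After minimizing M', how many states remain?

5

States {2,5} cannot be reached from the start state, so discard them.
Initial partition by acceptance: {1,3,4,7} | {6}.
Split {1,3,4,7} by δ(·,p) → {3,4,7} and {1}.
Refine {3,4,7} on symbol p: members go to different blocks, giving {3,7} and {4}.
Split {3,7} by δ(·,q) → {3} and {7}.
The partition is now stable with 5 blocks: {3} | {6} | {1} | {4} | {7}.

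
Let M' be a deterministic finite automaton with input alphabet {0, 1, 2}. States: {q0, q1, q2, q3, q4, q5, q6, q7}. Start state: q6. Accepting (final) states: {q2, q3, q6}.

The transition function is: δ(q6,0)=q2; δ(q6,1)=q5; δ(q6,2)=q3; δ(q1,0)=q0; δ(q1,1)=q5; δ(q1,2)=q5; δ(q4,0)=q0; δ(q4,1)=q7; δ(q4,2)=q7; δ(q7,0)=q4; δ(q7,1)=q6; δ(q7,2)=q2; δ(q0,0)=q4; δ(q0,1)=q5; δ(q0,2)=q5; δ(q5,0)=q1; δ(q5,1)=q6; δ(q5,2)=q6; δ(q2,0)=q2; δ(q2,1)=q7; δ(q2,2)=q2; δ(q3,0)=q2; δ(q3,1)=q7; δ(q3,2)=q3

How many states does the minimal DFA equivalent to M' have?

3

Every state is reachable, so we keep all 8.
P0 = {q2,q3,q6} | {q0,q1,q4,q5,q7}.
Split {q0,q1,q4,q5,q7} by δ(·,1) → {q0,q1,q4} and {q5,q7}.
Stable partition: {q2,q3,q6} | {q0,q1,q4} | {q5,q7} — 3 equivalence classes.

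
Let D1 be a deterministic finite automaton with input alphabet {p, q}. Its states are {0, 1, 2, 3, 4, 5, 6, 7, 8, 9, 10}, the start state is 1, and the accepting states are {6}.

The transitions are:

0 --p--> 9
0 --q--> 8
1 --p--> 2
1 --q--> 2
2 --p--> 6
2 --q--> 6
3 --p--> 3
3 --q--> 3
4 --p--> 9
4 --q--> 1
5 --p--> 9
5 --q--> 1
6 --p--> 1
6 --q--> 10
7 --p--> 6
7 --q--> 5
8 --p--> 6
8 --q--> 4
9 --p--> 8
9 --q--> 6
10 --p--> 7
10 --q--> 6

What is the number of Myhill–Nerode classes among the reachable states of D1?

6

States {0,3} cannot be reached from the start state, so discard them.
Initial partition by acceptance: {6} | {1,2,4,5,7,8,9,10}.
Split {1,2,4,5,7,8,9,10} by δ(·,p) → {1,4,5,9,10} and {2,7,8}.
Split {1,4,5,9,10} by δ(·,p) → {1,9,10} and {4,5}.
On input q, block {1,9,10} splits into {9,10} and {1}.
Split {2,7,8} by δ(·,q) → {7,8} and {2}.
No further refinement is possible. Final partition (6 blocks): {6} | {9,10} | {7,8} | {4,5} | {1} | {2}.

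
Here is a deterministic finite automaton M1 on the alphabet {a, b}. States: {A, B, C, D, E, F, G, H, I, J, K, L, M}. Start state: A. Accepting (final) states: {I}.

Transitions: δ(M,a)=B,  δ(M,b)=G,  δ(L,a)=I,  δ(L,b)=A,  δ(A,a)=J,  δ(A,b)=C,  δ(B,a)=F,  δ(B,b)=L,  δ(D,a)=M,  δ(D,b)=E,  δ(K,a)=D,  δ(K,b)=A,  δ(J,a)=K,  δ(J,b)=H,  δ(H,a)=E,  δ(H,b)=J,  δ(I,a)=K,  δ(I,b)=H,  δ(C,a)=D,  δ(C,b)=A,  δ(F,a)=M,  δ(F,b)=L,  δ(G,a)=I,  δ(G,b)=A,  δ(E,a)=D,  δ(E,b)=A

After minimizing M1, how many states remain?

Initial partition by acceptance: {I} | {A,B,C,D,E,F,G,H,J,K,L,M}.
On input a, block {A,B,C,D,E,F,G,H,J,K,L,M} splits into {A,B,C,D,E,F,H,J,K,M} and {G,L}.
On input b, block {A,B,C,D,E,F,H,J,K,M} splits into {A,C,D,E,H,J,K} and {B,F,M}.
Refine {A,C,D,E,H,J,K} on symbol a: members go to different blocks, giving {A,C,E,H,J,K} and {D}.
Split {A,C,E,H,J,K} by δ(·,a) → {A,H,J} and {C,E,K}.
On input a, block {A,H,J} splits into {H,J} and {A}.
No further refinement is possible. Final partition (7 blocks): {I} | {H,J} | {G,L} | {B,F,M} | {D} | {C,E,K} | {A}.

7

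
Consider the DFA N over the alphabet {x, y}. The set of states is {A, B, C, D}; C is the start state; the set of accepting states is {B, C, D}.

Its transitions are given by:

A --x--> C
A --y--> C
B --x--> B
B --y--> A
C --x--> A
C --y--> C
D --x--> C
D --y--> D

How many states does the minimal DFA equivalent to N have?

2

First remove the unreachable states {B,D}; 2 states remain.
P0 = {C} | {A}.
No further refinement is possible. Final partition (2 blocks): {C} | {A}.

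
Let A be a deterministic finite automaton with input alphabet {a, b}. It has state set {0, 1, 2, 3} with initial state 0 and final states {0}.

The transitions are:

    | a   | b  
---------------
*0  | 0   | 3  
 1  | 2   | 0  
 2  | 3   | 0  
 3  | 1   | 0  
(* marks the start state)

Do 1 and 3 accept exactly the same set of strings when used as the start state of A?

Yes

Start with accepting vs non-accepting: {0} | {1,2,3}.
No further refinement is possible. Final partition (2 blocks): {0} | {1,2,3}.
1 and 3 lie in the same block of the stable partition, so they are equivalent — no string distinguishes them.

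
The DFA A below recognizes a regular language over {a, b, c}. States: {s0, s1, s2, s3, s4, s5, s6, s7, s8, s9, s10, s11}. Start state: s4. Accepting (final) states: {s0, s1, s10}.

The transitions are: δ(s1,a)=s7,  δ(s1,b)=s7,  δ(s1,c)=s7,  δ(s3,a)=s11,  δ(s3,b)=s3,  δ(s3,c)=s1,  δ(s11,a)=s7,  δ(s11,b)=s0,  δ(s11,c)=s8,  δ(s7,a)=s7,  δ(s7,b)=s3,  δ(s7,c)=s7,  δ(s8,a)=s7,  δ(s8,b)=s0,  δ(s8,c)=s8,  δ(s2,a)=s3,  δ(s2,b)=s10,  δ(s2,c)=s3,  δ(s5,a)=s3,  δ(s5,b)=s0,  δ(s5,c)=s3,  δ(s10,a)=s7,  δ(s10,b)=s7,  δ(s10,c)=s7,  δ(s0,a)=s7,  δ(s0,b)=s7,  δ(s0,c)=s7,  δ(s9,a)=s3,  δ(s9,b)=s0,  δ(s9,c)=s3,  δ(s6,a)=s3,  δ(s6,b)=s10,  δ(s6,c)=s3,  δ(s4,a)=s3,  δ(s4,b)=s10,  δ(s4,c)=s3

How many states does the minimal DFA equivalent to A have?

5

Reachable states from the start: {s0,s1,s3,s4,s7,s8,s10,s11}. Unreachable: {s2,s5,s6,s9} — drop them.
Initial partition by acceptance: {s0,s1,s10} | {s3,s4,s7,s8,s11}.
On input b, block {s3,s4,s7,s8,s11} splits into {s4,s8,s11} and {s3,s7}.
On input c, block {s4,s8,s11} splits into {s8,s11} and {s4}.
On input a, block {s3,s7} splits into {s3} and {s7}.
The partition is now stable with 5 blocks: {s0,s1,s10} | {s8,s11} | {s3} | {s4} | {s7}.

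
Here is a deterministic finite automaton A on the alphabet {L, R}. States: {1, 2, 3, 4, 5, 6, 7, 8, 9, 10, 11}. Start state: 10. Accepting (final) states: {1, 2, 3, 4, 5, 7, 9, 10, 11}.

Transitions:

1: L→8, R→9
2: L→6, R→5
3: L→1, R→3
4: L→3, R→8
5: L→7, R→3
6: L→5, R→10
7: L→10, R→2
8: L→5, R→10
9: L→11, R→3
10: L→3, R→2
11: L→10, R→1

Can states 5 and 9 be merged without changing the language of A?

First remove the unreachable states {4}; 10 states remain.
Start with accepting vs non-accepting: {1,2,3,5,7,9,10,11} | {6,8}.
Split {1,2,3,5,7,9,10,11} by δ(·,L) → {3,5,7,9,10,11} and {1,2}.
Refine {3,5,7,9,10,11} on symbol L: members go to different blocks, giving {5,7,9,10,11} and {3}.
Refine {5,7,9,10,11} on symbol L: members go to different blocks, giving {5,7,9,11} and {10}.
On input L, block {5,7,9,11} splits into {5,9} and {7,11}.
Stable partition: {5,9} | {6,8} | {1,2} | {3} | {10} | {7,11} — 6 equivalence classes.
5 and 9 lie in the same block of the stable partition, so they are equivalent — no string distinguishes them.

Yes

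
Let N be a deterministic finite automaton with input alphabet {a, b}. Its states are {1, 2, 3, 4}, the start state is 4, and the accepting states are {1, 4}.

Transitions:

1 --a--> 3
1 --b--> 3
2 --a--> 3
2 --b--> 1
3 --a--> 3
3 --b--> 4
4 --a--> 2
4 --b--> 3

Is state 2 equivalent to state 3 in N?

Start with accepting vs non-accepting: {1,4} | {2,3}.
The partition is now stable with 2 blocks: {1,4} | {2,3}.
2 and 3 lie in the same block of the stable partition, so they are equivalent — no string distinguishes them.

Yes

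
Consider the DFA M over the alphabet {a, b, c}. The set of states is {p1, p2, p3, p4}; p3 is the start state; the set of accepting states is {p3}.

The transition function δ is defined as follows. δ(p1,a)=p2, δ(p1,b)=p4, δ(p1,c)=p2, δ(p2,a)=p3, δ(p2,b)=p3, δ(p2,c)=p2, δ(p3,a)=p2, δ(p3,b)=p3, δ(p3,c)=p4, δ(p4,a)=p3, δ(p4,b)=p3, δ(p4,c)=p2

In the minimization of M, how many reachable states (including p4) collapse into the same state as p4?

2

Reachable states from the start: {p2,p3,p4}. Unreachable: {p1} — drop them.
P0 = {p3} | {p2,p4}.
Stable partition: {p3} | {p2,p4} — 2 equivalence classes.
State p4 belongs to the block {p2,p4}, which has 2 states.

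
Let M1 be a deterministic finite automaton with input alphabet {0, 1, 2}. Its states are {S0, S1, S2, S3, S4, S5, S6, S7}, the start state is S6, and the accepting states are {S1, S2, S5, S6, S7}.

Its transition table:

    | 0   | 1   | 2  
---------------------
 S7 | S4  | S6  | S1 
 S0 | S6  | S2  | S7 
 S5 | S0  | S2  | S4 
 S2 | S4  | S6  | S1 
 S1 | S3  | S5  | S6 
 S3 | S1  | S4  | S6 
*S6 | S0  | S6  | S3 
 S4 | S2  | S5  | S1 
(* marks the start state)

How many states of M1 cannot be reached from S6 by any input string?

Every one of the 8 states is reachable from S6.

0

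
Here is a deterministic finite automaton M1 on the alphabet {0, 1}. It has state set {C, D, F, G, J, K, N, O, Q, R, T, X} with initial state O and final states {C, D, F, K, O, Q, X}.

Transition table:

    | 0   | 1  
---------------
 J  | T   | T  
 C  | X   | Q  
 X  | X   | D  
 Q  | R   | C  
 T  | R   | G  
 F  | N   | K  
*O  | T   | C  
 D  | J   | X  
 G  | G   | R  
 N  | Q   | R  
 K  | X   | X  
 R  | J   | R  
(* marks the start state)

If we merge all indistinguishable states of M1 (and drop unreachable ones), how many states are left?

Reachable states from the start: {C,D,G,J,O,Q,R,T,X}. Unreachable: {F,K,N} — drop them.
Initial partition by acceptance: {C,D,O,Q,X} | {G,J,R,T}.
On input 0, block {C,D,O,Q,X} splits into {D,O,Q} and {C,X}.
No further refinement is possible. Final partition (3 blocks): {D,O,Q} | {G,J,R,T} | {C,X}.

3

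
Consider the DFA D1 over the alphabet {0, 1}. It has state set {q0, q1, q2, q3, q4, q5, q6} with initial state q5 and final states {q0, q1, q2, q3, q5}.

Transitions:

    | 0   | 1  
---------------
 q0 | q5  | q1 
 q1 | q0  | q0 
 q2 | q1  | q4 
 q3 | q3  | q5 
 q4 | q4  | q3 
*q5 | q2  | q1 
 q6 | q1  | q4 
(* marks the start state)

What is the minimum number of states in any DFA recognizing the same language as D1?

Reachable states from the start: {q0,q1,q2,q3,q4,q5}. Unreachable: {q6} — drop them.
Start with accepting vs non-accepting: {q0,q1,q2,q3,q5} | {q4}.
On input 1, block {q0,q1,q2,q3,q5} splits into {q0,q1,q3,q5} and {q2}.
On input 0, block {q0,q1,q3,q5} splits into {q0,q1,q3} and {q5}.
Split {q0,q1,q3} by δ(·,0) → {q1,q3} and {q0}.
Refine {q1,q3} on symbol 0: members go to different blocks, giving {q1} and {q3}.
No further refinement is possible. Final partition (6 blocks): {q1} | {q4} | {q2} | {q5} | {q0} | {q3}.

6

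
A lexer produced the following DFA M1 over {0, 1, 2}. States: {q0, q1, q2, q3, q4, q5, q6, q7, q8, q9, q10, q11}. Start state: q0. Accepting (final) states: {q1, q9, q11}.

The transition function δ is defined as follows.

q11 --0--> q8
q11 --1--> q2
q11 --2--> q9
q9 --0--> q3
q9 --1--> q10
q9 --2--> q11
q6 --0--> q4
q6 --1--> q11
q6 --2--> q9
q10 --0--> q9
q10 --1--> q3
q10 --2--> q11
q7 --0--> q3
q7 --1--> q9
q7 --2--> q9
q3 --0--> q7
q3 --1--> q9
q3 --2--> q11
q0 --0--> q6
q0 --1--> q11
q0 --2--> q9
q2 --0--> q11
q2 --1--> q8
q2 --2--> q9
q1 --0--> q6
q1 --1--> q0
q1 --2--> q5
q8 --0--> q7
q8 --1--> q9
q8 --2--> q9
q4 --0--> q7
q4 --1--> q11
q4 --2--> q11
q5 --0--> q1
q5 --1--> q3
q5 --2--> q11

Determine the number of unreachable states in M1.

2

No path from q0 leads to q1, q5; the other 10 states are all reachable.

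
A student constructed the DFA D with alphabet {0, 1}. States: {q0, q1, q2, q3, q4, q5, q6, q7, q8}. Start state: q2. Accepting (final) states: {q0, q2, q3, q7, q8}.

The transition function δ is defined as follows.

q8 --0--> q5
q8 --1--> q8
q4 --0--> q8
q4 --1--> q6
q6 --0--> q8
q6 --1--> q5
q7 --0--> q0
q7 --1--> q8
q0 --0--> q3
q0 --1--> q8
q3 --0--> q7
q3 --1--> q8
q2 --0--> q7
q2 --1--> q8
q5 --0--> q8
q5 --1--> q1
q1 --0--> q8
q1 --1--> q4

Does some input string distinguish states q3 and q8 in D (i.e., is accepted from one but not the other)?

Every state is reachable, so we keep all 9.
Start with accepting vs non-accepting: {q0,q2,q3,q7,q8} | {q1,q4,q5,q6}.
Split {q0,q2,q3,q7,q8} by δ(·,0) → {q0,q2,q3,q7} and {q8}.
The partition is now stable with 3 blocks: {q0,q2,q3,q7} | {q1,q4,q5,q6} | {q8}.
q3 and q8 end up in different blocks, so they are distinguishable. For instance, the string '0' is accepted from only q3.

Yes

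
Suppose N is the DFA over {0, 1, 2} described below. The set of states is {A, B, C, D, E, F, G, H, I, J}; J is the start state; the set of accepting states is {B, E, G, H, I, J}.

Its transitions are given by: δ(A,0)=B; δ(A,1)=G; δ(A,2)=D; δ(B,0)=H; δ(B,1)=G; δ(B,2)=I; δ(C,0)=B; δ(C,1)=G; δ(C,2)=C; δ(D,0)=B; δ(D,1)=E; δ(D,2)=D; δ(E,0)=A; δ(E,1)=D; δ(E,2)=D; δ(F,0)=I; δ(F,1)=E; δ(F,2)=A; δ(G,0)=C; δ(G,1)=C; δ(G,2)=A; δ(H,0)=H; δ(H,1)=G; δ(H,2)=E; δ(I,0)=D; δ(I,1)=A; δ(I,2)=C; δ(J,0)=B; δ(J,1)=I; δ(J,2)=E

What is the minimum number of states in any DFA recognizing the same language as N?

Reachable states from the start: {A,B,C,D,E,G,H,I,J}. Unreachable: {F} — drop them.
Start with accepting vs non-accepting: {B,E,G,H,I,J} | {A,C,D}.
Split {B,E,G,H,I,J} by δ(·,0) → {B,H,J} and {E,G,I}.
The partition is now stable with 3 blocks: {B,H,J} | {A,C,D} | {E,G,I}.

3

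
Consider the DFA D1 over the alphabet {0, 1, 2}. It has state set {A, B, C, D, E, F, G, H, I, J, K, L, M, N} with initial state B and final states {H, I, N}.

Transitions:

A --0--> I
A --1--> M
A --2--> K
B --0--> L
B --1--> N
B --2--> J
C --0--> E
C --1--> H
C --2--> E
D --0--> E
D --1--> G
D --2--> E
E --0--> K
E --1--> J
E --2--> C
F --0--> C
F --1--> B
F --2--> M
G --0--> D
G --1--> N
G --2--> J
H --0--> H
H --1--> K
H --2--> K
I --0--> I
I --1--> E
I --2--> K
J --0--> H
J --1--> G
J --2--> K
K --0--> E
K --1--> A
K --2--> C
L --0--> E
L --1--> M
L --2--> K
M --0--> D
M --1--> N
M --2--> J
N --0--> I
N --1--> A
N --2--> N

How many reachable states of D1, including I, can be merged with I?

2

States {F} cannot be reached from the start state, so discard them.
Initial partition by acceptance: {H,I,N} | {A,B,C,D,E,G,J,K,L,M}.
Split {H,I,N} by δ(·,2) → {H,I} and {N}.
Split {A,B,C,D,E,G,J,K,L,M} by δ(·,0) → {B,C,D,E,G,K,L,M} and {A,J}.
Split {B,C,D,E,G,K,L,M} by δ(·,1) → {B,G,M} and {D,L} and {E,K} and {C}.
The partition is now stable with 7 blocks: {H,I} | {B,G,M} | {N} | {A,J} | {D,L} | {E,K} | {C}.
The equivalence class containing I is {H,I}, of size 2.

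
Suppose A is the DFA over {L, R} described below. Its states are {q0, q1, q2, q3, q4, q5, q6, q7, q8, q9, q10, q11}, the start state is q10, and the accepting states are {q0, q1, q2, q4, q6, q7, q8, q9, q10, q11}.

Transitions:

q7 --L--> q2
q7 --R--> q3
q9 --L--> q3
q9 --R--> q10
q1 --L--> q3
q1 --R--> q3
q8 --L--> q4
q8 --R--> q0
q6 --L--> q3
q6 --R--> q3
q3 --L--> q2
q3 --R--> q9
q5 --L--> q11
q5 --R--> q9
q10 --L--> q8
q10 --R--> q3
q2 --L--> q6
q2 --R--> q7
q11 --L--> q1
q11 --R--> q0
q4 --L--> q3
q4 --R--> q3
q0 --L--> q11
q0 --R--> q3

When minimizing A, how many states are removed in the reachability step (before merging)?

1

BFS from q10 reaches {q0, q1, q2, q3, q4, q6, q7, q8, q9, q10, q11}; the 1 state(s) q5 are never visited.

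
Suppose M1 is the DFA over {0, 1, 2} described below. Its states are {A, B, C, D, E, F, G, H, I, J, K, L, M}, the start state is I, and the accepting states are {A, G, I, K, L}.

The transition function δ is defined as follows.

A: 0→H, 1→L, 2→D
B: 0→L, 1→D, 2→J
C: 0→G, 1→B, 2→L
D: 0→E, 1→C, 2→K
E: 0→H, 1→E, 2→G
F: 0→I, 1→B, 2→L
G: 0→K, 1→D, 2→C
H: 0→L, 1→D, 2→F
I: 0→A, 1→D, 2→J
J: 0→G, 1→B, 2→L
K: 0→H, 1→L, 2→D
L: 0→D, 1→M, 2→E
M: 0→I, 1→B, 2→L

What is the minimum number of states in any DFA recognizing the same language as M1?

7

Start with accepting vs non-accepting: {A,G,I,K,L} | {B,C,D,E,F,H,J,M}.
Refine {A,G,I,K,L} on symbol 0: members go to different blocks, giving {A,K,L} and {G,I}.
On input 1, block {A,K,L} splits into {A,K} and {L}.
Refine {B,C,D,E,F,H,J,M} on symbol 0: members go to different blocks, giving {C,F,J,M} and {B,H} and {D,E}.
On input 0, block {D,E} splits into {D} and {E}.
The partition is now stable with 7 blocks: {A,K} | {C,F,J,M} | {G,I} | {L} | {B,H} | {D} | {E}.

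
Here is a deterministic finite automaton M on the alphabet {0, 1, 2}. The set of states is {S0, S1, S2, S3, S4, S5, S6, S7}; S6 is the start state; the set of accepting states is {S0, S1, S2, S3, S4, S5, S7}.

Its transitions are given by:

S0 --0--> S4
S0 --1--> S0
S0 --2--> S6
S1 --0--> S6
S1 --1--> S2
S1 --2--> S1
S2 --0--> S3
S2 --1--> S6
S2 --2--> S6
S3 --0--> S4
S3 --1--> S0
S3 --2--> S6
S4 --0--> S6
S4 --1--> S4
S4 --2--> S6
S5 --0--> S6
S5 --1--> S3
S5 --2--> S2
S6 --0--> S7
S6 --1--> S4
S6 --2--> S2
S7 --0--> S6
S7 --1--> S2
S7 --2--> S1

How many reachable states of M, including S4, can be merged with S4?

1

States {S5} cannot be reached from the start state, so discard them.
P0 = {S0,S1,S2,S3,S4,S7} | {S6}.
Refine {S0,S1,S2,S3,S4,S7} on symbol 0: members go to different blocks, giving {S0,S2,S3} and {S1,S4,S7}.
Split {S0,S2,S3} by δ(·,0) → {S0,S3} and {S2}.
Refine {S1,S4,S7} on symbol 1: members go to different blocks, giving {S1,S7} and {S4}.
Stable partition: {S0,S3} | {S6} | {S1,S7} | {S2} | {S4} — 5 equivalence classes.
The equivalence class containing S4 is {S4}, of size 1.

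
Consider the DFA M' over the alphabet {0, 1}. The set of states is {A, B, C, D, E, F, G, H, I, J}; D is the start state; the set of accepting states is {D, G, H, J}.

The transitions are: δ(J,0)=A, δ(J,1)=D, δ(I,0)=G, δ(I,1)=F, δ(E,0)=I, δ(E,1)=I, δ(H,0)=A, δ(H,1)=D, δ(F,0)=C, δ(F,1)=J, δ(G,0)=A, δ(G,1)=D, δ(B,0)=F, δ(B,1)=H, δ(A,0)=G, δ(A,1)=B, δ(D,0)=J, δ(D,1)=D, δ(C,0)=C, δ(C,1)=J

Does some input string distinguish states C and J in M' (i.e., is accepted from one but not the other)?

States {E,I} cannot be reached from the start state, so discard them.
Initial partition by acceptance: {D,G,H,J} | {A,B,C,F}.
On input 0, block {D,G,H,J} splits into {G,H,J} and {D}.
Split {A,B,C,F} by δ(·,0) → {B,C,F} and {A}.
Stable partition: {G,H,J} | {B,C,F} | {D} | {A} — 4 equivalence classes.
C and J end up in different blocks, so they are distinguishable. For instance, the string 'ε' is accepted from only J.

Yes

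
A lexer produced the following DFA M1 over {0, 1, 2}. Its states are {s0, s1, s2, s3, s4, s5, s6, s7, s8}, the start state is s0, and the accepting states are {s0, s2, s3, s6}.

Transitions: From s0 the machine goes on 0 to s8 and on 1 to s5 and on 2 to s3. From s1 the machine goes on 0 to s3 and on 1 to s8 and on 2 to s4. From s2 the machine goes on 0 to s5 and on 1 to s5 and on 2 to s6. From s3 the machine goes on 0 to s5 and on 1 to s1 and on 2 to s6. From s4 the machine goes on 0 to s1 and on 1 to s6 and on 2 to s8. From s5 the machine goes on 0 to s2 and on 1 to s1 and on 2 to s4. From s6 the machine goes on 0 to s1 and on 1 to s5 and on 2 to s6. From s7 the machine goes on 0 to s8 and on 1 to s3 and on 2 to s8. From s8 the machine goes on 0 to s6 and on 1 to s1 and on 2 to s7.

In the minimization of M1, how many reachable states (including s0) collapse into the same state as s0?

Every state is reachable, so we keep all 9.
P0 = {s0,s2,s3,s6} | {s1,s4,s5,s7,s8}.
Split {s1,s4,s5,s7,s8} by δ(·,0) → {s1,s5,s8} and {s4,s7}.
The partition is now stable with 3 blocks: {s0,s2,s3,s6} | {s1,s5,s8} | {s4,s7}.
The equivalence class containing s0 is {s0,s2,s3,s6}, of size 4.

4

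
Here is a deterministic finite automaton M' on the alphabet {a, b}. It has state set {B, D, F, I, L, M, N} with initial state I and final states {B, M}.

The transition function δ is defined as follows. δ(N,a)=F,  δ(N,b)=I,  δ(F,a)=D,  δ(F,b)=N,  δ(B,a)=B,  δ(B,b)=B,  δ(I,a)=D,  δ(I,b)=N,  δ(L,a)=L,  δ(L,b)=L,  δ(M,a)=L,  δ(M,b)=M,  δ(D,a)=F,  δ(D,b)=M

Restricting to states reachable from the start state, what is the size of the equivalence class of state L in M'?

1

Reachable states from the start: {D,F,I,L,M,N}. Unreachable: {B} — drop them.
P0 = {M} | {D,F,I,L,N}.
On input b, block {D,F,I,L,N} splits into {F,I,L,N} and {D}.
On input a, block {F,I,L,N} splits into {F,I} and {L,N}.
On input a, block {L,N} splits into {L} and {N}.
Stable partition: {M} | {F,I} | {D} | {L} | {N} — 5 equivalence classes.
State L belongs to the block {L}, which has 1 states.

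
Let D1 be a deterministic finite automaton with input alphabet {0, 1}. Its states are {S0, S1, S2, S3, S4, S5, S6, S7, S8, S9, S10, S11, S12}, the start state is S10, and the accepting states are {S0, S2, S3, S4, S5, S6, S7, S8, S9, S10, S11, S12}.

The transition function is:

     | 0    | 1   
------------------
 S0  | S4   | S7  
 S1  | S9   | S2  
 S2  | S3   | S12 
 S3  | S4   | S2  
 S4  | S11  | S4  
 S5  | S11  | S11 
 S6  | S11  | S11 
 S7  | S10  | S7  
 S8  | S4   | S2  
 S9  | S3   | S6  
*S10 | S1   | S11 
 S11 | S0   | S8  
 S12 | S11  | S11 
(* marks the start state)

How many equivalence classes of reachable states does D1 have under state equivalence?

Reachable states from the start: {S0,S1,S2,S3,S4,S6,S7,S8,S9,S10,S11,S12}. Unreachable: {S5} — drop them.
P0 = {S0,S2,S3,S4,S6,S7,S8,S9,S10,S11,S12} | {S1}.
On input 0, block {S0,S2,S3,S4,S6,S7,S8,S9,S10,S11,S12} splits into {S0,S2,S3,S4,S6,S7,S8,S9,S11,S12} and {S10}.
On input 0, block {S0,S2,S3,S4,S6,S7,S8,S9,S11,S12} splits into {S0,S2,S3,S4,S6,S8,S9,S11,S12} and {S7}.
Split {S0,S2,S3,S4,S6,S8,S9,S11,S12} by δ(·,1) → {S2,S3,S4,S6,S8,S9,S11,S12} and {S0}.
On input 0, block {S2,S3,S4,S6,S8,S9,S11,S12} splits into {S2,S3,S4,S6,S8,S9,S12} and {S11}.
Split {S2,S3,S4,S6,S8,S9,S12} by δ(·,0) → {S2,S3,S8,S9} and {S4,S6,S12}.
On input 0, block {S2,S3,S8,S9} splits into {S2,S9} and {S3,S8}.
Refine {S4,S6,S12} on symbol 1: members go to different blocks, giving {S6,S12} and {S4}.
The partition is now stable with 9 blocks: {S2,S9} | {S1} | {S10} | {S7} | {S0} | {S11} | {S6,S12} | {S3,S8} | {S4}.

9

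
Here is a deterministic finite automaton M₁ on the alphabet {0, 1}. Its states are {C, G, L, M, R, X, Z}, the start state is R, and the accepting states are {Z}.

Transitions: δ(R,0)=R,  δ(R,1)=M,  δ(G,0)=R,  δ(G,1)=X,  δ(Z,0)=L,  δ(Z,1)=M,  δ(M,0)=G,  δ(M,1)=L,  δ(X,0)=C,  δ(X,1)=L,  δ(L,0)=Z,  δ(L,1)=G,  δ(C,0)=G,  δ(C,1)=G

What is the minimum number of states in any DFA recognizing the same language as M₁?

7

Start with accepting vs non-accepting: {Z} | {C,G,L,M,R,X}.
Refine {C,G,L,M,R,X} on symbol 0: members go to different blocks, giving {C,G,M,R,X} and {L}.
Split {C,G,M,R,X} by δ(·,1) → {C,G,R} and {M,X}.
On input 1, block {C,G,R} splits into {G,R} and {C}.
Split {M,X} by δ(·,0) → {M} and {X}.
On input 1, block {G,R} splits into {R} and {G}.
The partition is now stable with 7 blocks: {Z} | {R} | {L} | {M} | {C} | {X} | {G}.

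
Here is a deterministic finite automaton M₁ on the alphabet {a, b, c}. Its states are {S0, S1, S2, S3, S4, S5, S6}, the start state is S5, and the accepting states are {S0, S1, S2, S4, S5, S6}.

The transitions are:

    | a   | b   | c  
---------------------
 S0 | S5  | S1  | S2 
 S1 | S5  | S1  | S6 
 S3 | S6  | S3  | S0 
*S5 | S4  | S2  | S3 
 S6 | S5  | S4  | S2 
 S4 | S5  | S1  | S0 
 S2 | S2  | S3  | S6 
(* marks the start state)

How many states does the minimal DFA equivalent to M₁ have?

All states are reachable from the start state.
Initial partition by acceptance: {S0,S1,S2,S4,S5,S6} | {S3}.
Split {S0,S1,S2,S4,S5,S6} by δ(·,b) → {S0,S1,S4,S5,S6} and {S2}.
On input b, block {S0,S1,S4,S5,S6} splits into {S0,S1,S4,S6} and {S5}.
Split {S0,S1,S4,S6} by δ(·,c) → {S0,S6} and {S1,S4}.
Stable partition: {S0,S6} | {S3} | {S2} | {S5} | {S1,S4} — 5 equivalence classes.

5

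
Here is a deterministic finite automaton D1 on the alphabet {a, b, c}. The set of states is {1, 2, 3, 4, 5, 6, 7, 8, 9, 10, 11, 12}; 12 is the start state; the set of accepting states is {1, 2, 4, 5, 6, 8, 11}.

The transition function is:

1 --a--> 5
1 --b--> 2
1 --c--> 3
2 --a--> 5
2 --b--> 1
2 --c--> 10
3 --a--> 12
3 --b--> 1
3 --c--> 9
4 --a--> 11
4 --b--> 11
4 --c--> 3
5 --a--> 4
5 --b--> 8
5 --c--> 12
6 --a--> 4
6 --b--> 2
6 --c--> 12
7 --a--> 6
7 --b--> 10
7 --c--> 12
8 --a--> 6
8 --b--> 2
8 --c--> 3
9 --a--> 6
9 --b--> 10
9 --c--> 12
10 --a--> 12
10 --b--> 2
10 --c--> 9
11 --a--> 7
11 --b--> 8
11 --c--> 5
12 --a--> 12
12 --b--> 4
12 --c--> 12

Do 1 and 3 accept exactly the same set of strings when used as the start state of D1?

P0 = {1,2,4,5,6,8,11} | {3,7,9,10,12}.
Split {1,2,4,5,6,8,11} by δ(·,a) → {1,2,4,5,6,8} and {11}.
Split {1,2,4,5,6,8} by δ(·,a) → {1,2,5,6,8} and {4}.
On input a, block {1,2,5,6,8} splits into {1,2,8} and {5,6}.
Split {3,7,9,10,12} by δ(·,a) → {3,10,12} and {7,9}.
On input b, block {3,10,12} splits into {3,10} and {12}.
Stable partition: {1,2,8} | {3,10} | {11} | {4} | {5,6} | {7,9} | {12} — 7 equivalence classes.
1 and 3 end up in different blocks, so they are distinguishable. For instance, the string 'ε' is accepted from only 1.

No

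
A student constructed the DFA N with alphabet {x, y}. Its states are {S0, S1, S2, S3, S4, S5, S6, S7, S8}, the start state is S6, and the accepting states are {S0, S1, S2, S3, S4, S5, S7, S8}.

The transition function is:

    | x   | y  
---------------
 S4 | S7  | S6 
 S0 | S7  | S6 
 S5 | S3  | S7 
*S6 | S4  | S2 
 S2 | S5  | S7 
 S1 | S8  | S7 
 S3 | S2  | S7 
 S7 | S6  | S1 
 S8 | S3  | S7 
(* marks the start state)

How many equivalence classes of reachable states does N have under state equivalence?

4

First remove the unreachable states {S0}; 8 states remain.
Initial partition by acceptance: {S1,S2,S3,S4,S5,S7,S8} | {S6}.
Refine {S1,S2,S3,S4,S5,S7,S8} on symbol x: members go to different blocks, giving {S1,S2,S3,S4,S5,S8} and {S7}.
Split {S1,S2,S3,S4,S5,S8} by δ(·,x) → {S1,S2,S3,S5,S8} and {S4}.
No further refinement is possible. Final partition (4 blocks): {S1,S2,S3,S5,S8} | {S6} | {S7} | {S4}.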